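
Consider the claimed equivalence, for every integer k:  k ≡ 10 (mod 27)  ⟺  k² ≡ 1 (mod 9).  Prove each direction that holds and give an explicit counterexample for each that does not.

Only the forward direction holds.

[⇐] This fails: take k = 1. Then 1² = 1 ≡ 1 (mod 9), yet 1 ≡ 1 (mod 27), not 10.

[⇒] Suppose k ≡ 10 (mod 27). Then k² ≡ 10² = 100 (mod 27), and since 9 ∣ 27, also k² ≡ 1 (mod 9).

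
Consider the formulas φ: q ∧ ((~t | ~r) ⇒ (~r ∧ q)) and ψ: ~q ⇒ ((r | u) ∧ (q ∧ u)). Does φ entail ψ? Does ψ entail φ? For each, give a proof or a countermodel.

(⇒) holds; (⇐) fails.

(⟹) Assume the antecedent. If q is true, ~q ⇒ ((r | u) ∧ (q ∧ u)) reduces to true regardless of the other variables. If q is false, the antecedent cannot hold. Either way ~q ⇒ ((r | u) ∧ (q ∧ u)) holds.

(⟸) This fails. Under t = F, q = T, u = F, r = T, the left side is false but the right side is true.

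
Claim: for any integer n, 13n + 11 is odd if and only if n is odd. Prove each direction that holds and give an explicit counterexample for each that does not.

(→) This fails: n = 0 gives 13n + 11 = 11, which is odd, but 0 is even, not odd.

(←) This also fails: n = 1 is odd, but 13n + 11 = 24 is even, not odd.

Neither implication holds.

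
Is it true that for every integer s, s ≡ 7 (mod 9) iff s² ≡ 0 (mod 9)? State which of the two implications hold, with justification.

(⇒) fails and (⇐) fails.

(⇒) This fails: take s = 7. Then 7 ≡ 7 (mod 9), but 7² = 49 ≡ 4 (mod 9), not 0.

(⇐) This fails: take s = 0. Then 0² = 0 ≡ 0 (mod 9), yet 0 ≡ 0 (mod 9), not 7.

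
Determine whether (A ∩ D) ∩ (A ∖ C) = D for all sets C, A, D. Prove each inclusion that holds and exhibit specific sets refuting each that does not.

(⟹) Let x ∈ (A ∩ D) ∩ (A ∖ C). Then x ∈ A ∩ D and x ∉ C, from which x ∈ D.

(⟸) This inclusion fails. Take C = ∅, A = ∅, D = {1}; then 1 ∈ D but 1 ∉ (A ∩ D) ∩ (A ∖ C).

(⊆) holds; (⊇) fails.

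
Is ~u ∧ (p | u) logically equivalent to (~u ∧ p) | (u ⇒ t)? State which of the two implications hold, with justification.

(⟸) This fails. Under t = F, u = F, p = F, the left side is false but the right side is true.

(⟹) Assume the antecedent. If t is true, (~u ∧ p) | (u ⇒ t) reduces to true regardless of the other variables. If t is false, the antecedent forces (t = F, u = F, p = T), and (~u ∧ p) | (u ⇒ t) holds there. Either way (~u ∧ p) | (u ⇒ t) holds.

Only the forward direction holds.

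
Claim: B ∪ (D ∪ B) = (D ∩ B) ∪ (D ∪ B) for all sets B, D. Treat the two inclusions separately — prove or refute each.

Both inclusions hold; the sets are equal.

Forward inclusion. Let x ∈ B ∪ (D ∪ B). Then either x ∈ B and x ∉ D; or x ∈ D and x ∉ B; or x ∈ B ∩ D. In each case x ∈ (D ∩ B) ∪ (D ∪ B), so B ∪ (D ∪ B) ⊆ (D ∩ B) ∪ (D ∪ B).

Reverse inclusion. Let x ∈ (D ∩ B) ∪ (D ∪ B). Then either x ∈ B and x ∉ D; or x ∈ D and x ∉ B; or x ∈ B ∩ D. In each case x ∈ B ∪ (D ∪ B), so (D ∩ B) ∪ (D ∪ B) ⊆ B ∪ (D ∪ B).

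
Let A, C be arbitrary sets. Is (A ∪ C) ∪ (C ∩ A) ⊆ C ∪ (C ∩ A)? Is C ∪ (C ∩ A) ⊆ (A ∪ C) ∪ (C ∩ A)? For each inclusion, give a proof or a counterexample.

Forward inclusion. This inclusion fails. Take A = {1}, C = ∅; then 1 ∈ (A ∪ C) ∪ (C ∩ A) but 1 ∉ C ∪ (C ∩ A).

Reverse inclusion. Let x ∈ C ∪ (C ∩ A). Then either x ∈ C and x ∉ A; or x ∈ A ∩ C. In each case x ∈ (A ∪ C) ∪ (C ∩ A), so C ∪ (C ∩ A) ⊆ (A ∪ C) ∪ (C ∩ A).

Only the reverse inclusion holds.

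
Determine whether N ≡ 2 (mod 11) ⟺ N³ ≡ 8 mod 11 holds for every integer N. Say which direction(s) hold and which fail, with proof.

Converse. Suppose N³ ≡ 8 (mod 11). The only residue r in {0, …, 10} with r³ ≡ 8 (mod 11) is r = 2, so N ≡ 2 (mod 11).

Forward direction. Suppose N ≡ 2 (mod 11). Write N = 11j + 2. Then (11j + 2)³ = 1331j³ + 726j² + 132j + 8 = 11(121j³ + 66j² + 12j) + 8, so N³ ≡ 8 (mod 11).

Both directions hold.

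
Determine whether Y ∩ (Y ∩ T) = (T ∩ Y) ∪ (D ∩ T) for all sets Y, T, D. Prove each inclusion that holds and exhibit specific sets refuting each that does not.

(⟸) This inclusion fails. Take Y = ∅, T = {1}, D = {1}; then 1 ∈ (T ∩ Y) ∪ (D ∩ T) but 1 ∉ Y ∩ (Y ∩ T).

(⟹) Let x ∈ Y ∩ (Y ∩ T). Then either x ∈ Y ∩ T and x ∉ D; or x ∈ Y ∩ T ∩ D. In each case x ∈ (T ∩ Y) ∪ (D ∩ T), so Y ∩ (Y ∩ T) ⊆ (T ∩ Y) ∪ (D ∩ T).

The sets are not equal: only the forward inclusion holds.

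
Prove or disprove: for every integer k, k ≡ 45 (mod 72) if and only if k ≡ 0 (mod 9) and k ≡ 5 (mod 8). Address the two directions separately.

Forward direction. Suppose k ≡ 45 (mod 72); write k = 72j + 45. Since 9 ∣ 72, reducing mod 9 gives k ≡ 45 ≡ 0 (mod 9); since 8 ∣ 72, reducing mod 8 gives k ≡ 45 ≡ 5 (mod 8).

Converse. If k ≡ 0 (mod 9) and k ≡ 5 (mod 8), then by the Chinese remainder theorem k ≡ 45 (mod 72). This is exactly k ≡ 45 (mod 72).

Both directions hold; the statement is true.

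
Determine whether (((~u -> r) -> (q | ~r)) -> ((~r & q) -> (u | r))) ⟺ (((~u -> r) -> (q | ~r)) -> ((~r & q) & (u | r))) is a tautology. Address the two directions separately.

(⇒) fails; (⇐) holds.

(→) This fails. Under q = F, r = F, u = F, the left side is true but the right side is false.

(←) Assume the antecedent. If q is true, the antecedent forces (q = T, r = F, u = T), and the consequent holds there. If q is false, the consequent reduces to true regardless of the other variables. Either way the consequent holds.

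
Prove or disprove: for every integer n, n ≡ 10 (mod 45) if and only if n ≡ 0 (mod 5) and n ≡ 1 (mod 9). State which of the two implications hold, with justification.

Both directions hold.

(⇒) Suppose n ≡ 10 (mod 45); write n = 45j + 10. Since 5 ∣ 45, reducing mod 5 gives n ≡ 10 ≡ 0 (mod 5); since 9 ∣ 45, reducing mod 9 gives n ≡ 10 ≡ 1 (mod 9).

(⇐) Conversely, if n ≡ 0 (mod 5) and n ≡ 1 (mod 9), then by the Chinese remainder theorem n ≡ 10 (mod 45). This is exactly n ≡ 10 (mod 45).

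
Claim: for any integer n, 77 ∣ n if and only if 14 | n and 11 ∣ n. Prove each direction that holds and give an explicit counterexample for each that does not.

Not equivalent: only (⇐) holds.

(→) This fails: take n = 77. Certainly 77 ∣ 77, but 14 ∤ 77.

(←) Suppose 14 ∣ n and 11 ∣ n. Any common multiple of 14 and 11 is a multiple of their lcm; here gcd(14, 11) = 1, so lcm(14, 11) = 14·11 = 154, so 154 ∣ n. Since 77 ∣ 154, it follows that 77 ∣ n.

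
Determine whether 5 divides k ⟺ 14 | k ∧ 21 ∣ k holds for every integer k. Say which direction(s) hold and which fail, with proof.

(→) This fails: take k = 5. Certainly 5 ∣ 5, but 14 ∤ 5.

(←) This fails: take k = 42. Both 14 ∣ 42 and 21 ∣ 42, yet 42 is not a multiple of 5 (since 42 = 8·5 + 2), so 5 ∤ 42.

(⇒) fails and (⇐) fails.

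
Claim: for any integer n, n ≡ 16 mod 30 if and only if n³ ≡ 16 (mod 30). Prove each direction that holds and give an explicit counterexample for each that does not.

(→) Suppose n ≡ 16 mod 30. Write n = 30j + 16. Then (30j + 16)³ = 27000j³ + 43200j² + 23040j + 4096 = 30(900j³ + 1440j² + 768j + 136) + 16, so n³ ≡ 16 (mod 30).

(←) Conversely, suppose n³ ≡ 16 (mod 30). The only residue r in {0, …, 29} with r³ ≡ 16 (mod 30) is r = 16, so n ≡ 16 (mod 30).

Both implications hold.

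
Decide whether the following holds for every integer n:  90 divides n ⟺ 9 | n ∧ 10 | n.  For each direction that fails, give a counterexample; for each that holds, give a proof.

Equivalent; both directions hold.

(→) If 90 ∣ n, write n = 90q. Since 90 = 10·9, n = 9·(10q), so 9 ∣ n; and since 90 = 9·10, n = 10·(9q), so 10 ∣ n.

(←) Suppose 9 ∣ n and 10 ∣ n. Any common multiple of 9 and 10 is a multiple of their lcm; here gcd(9, 10) = 1, so lcm(9, 10) = 9·10 = 90, so 90 ∣ n.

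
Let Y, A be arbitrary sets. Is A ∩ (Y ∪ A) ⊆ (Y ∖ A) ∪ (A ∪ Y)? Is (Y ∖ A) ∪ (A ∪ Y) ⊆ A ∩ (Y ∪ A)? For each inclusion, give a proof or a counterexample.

The sets are not equal: only the forward inclusion holds.

(⟹) Let x ∈ A ∩ (Y ∪ A). Then either x ∈ A and x ∉ Y; or x ∈ Y ∩ A. In each case x ∈ (Y ∖ A) ∪ (A ∪ Y), so A ∩ (Y ∪ A) ⊆ (Y ∖ A) ∪ (A ∪ Y).

(⟸) This inclusion fails. Take Y = {1}, A = ∅; then 1 ∈ (Y ∖ A) ∪ (A ∪ Y) but 1 ∉ A ∩ (Y ∪ A).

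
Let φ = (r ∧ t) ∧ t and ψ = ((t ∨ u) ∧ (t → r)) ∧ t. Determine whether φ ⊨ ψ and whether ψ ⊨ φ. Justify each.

The biconditional holds.

Forward direction. Assume the antecedent. If u is true, the antecedent forces (u = T, t = T, r = T), and ((t ∨ u) ∧ (t → r)) ∧ t holds there. If u is false, the antecedent forces (u = F, t = T, r = T), and ((t ∨ u) ∧ (t → r)) ∧ t holds there. Either way ((t ∨ u) ∧ (t → r)) ∧ t holds.

Converse. Assume the antecedent. If u is true, the antecedent forces (u = T, t = T, r = T), and (r ∧ t) ∧ t holds there. If u is false, the antecedent forces (u = F, t = T, r = T), and (r ∧ t) ∧ t holds there. Either way (r ∧ t) ∧ t holds.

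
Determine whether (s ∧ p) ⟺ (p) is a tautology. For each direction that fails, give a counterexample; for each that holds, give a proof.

[⇒] Assume the antecedent. If s is true, the antecedent forces (s = T, p = T), and p holds there. If s is false, the antecedent cannot hold. Either way p holds.

[⇐] This fails. Under s = F, p = T, the left side is false but the right side is true.

Not equivalent: only (⇒) holds.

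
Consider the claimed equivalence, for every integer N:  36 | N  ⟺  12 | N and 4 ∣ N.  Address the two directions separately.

Only the forward direction holds.

(⇒) If 36 ∣ N, write N = 36q. Since 36 = 3·12, N = 12·(3q), so 12 ∣ N; and since 36 = 9·4, N = 4·(9q), so 4 ∣ N.

(⇐) This fails: take N = 12. Both 12 ∣ 12 and 4 ∣ 12, yet 12 is not a multiple of 36 (since 12 = 0·36 + 12), so 36 ∤ 12.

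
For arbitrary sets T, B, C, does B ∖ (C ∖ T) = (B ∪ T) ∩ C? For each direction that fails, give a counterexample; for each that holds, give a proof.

Neither inclusion holds.

(⟹) This inclusion fails. Take T = ∅, B = {1}, C = ∅; then 1 ∈ B ∖ (C ∖ T) but 1 ∉ (B ∪ T) ∩ C.

(⟸) This inclusion fails. Take T = {1}, B = ∅, C = {1}; then 1 ∈ (B ∪ T) ∩ C but 1 ∉ B ∖ (C ∖ T).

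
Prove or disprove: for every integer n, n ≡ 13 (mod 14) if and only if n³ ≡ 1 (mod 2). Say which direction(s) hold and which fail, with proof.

Only the forward direction holds.

[⇐] This fails: take n = 1. Then 1³ = 1 ≡ 1 (mod 2), yet 1 ≡ 1 (mod 14), not 13.

[⇒] Suppose n ≡ 13 (mod 14). Then n³ ≡ 13³ = 2197 (mod 14), and since 2 ∣ 14, also n³ ≡ 1 (mod 2).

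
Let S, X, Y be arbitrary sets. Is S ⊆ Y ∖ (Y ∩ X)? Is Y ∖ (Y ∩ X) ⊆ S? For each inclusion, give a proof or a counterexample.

(⊆) fails and (⊇) fails.

Forward inclusion. This inclusion fails. Take S = {1}, X = ∅, Y = ∅; then 1 ∈ S but 1 ∉ Y ∖ (Y ∩ X).

Reverse inclusion. This inclusion fails. Take S = ∅, X = ∅, Y = {1}; then 1 ∈ Y ∖ (Y ∩ X) but 1 ∉ S.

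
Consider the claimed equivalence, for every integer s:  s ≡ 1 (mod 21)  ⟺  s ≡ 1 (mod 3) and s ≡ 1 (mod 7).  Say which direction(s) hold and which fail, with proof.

Both implications hold.

(←) If s ≡ 1 (mod 3) and s ≡ 1 (mod 7), then by the Chinese remainder theorem s ≡ 1 (mod 21). This is exactly s ≡ 1 (mod 21).

(→) Suppose s ≡ 1 (mod 21); write s = 21j + 1. Since 3 ∣ 21, reducing mod 3 gives s ≡ 1 (mod 3); since 7 ∣ 21, reducing mod 7 gives s ≡ 1 (mod 7).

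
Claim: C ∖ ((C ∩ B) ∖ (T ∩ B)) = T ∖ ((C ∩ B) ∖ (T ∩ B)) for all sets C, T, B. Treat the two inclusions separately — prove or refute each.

Both inclusions fail.

(⊆) This inclusion fails. Take C = {1}, T = ∅, B = ∅; then 1 ∈ C ∖ ((C ∩ B) ∖ (T ∩ B)) but 1 ∉ T ∖ ((C ∩ B) ∖ (T ∩ B)).

(⊇) This inclusion fails. Take C = ∅, T = {1}, B = ∅; then 1 ∈ T ∖ ((C ∩ B) ∖ (T ∩ B)) but 1 ∉ C ∖ ((C ∩ B) ∖ (T ∩ B)).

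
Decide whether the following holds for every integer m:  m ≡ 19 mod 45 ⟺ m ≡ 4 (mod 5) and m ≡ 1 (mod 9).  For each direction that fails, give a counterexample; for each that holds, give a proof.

(⟸) If m ≡ 4 (mod 5) and m ≡ 1 (mod 9), then by the Chinese remainder theorem m ≡ 19 (mod 45). This is exactly m ≡ 19 (mod 45).

(⟹) Suppose m ≡ 19 (mod 45); write m = 45j + 19. Since 5 ∣ 45, reducing mod 5 gives m ≡ 19 ≡ 4 (mod 5); since 9 ∣ 45, reducing mod 9 gives m ≡ 19 ≡ 1 (mod 9).

Both directions hold.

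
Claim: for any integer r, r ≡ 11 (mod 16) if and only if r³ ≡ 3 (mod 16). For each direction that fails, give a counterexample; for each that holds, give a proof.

The biconditional holds.

(⇐) Suppose r³ ≡ 3 (mod 16). The only residue r in {0, …, 15} with r³ ≡ 3 (mod 16) is r = 11, so r ≡ 11 (mod 16).

(⇒) Suppose r ≡ 11 (mod 16). Write r = 16j + 11. Then (16j + 11)³ = 4096j³ + 8448j² + 5808j + 1331 = 16(256j³ + 528j² + 363j + 83) + 3, so r³ ≡ 3 (mod 16).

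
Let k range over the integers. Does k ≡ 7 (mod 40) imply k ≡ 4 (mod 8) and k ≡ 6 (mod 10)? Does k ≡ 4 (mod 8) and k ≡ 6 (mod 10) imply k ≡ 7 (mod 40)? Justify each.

(→) This fails: k = 7 gives 7 ≡ 7 (mod 40) but 7 ≡ 7 (mod 8), so the conjunction on the right does not hold.

(←) This fails: k = 36 satisfies both congruences on the right (36 ≡ 4 mod 8 and 36 ≡ 6 mod 10) yet 36 ≡ 36 (mod 40), not 7.

(⇒) fails and (⇐) fails.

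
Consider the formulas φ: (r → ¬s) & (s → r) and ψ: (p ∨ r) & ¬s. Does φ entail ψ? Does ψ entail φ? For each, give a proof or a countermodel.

Only the reverse direction holds.

[⇒] This fails. Under s = F, p = F, r = F, the left side is true but the right side is false.

[⇐] Assume the antecedent. If s is true, the antecedent cannot hold. If s is false, (r → ¬s) & (s → r) reduces to true regardless of the other variables. Either way (r → ¬s) & (s → r) holds.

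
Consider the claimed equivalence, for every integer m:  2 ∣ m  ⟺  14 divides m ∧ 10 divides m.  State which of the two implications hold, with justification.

(←) Suppose 14 ∣ m and 10 ∣ m. Any common multiple of 14 and 10 is a multiple of their lcm; here lcm(14, 10) = 14·10/gcd(14, 10) = 140/2 = 70, so 70 ∣ m. Since 2 ∣ 70, it follows that 2 ∣ m.

(→) This fails: take m = 2. Certainly 2 ∣ 2, but 14 ∤ 2.

The forward direction fails; the converse holds.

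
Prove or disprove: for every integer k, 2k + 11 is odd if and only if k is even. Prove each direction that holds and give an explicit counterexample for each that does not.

[⇒] This fails: take k = 5. Then 2k + 11 = 21, which is odd, yet k = 5 is odd, not even.

[⇐] Suppose k is even. Since 2 is even, 2k is even for every k, so 2k + 11 has the same parity as 11, which is odd. Hence 2k + 11 is odd.

Not equivalent: only (⇐) holds.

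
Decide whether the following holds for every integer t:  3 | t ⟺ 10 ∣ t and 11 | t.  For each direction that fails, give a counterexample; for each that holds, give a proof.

Forward direction. This fails: take t = 3. Certainly 3 ∣ 3, but 10 ∤ 3.

Converse. This fails: take t = 110. Both 10 ∣ 110 and 11 ∣ 110, yet 110 is not a multiple of 3 (since 110 = 36·3 + 2), so 3 ∤ 110.

Neither direction holds.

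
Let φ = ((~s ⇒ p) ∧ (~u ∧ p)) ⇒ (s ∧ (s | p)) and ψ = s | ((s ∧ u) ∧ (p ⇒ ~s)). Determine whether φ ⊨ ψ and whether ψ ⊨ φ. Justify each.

Only the reverse direction holds.

(⟹) This fails. Under p = F, u = F, s = F, the left side is true but the right side is false.

(⟸) Assume the antecedent. If p is true, the antecedent forces (p = T, u = F, s = T) or (p = T, u = T, s = T), and the consequent holds there. If p is false, the consequent reduces to true regardless of the other variables. Either way the consequent holds.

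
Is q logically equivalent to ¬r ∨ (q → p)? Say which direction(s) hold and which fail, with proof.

[⇒] This fails. Under r = T, p = F, q = T, the left side is true but the right side is false.

[⇐] This fails. Under r = F, p = F, q = F, the left side is false but the right side is true.

Both directions fail.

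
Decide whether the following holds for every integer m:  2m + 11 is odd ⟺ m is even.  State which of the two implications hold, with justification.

Only the converse holds.

(⇒) This fails: take m = 3. Then 2m + 11 = 17, which is odd, yet m = 3 is odd, not even.

(⇐) Suppose m is even. Since 2 is even, 2m is even for every m, so 2m + 11 has the same parity as 11, which is odd. Hence 2m + 11 is odd.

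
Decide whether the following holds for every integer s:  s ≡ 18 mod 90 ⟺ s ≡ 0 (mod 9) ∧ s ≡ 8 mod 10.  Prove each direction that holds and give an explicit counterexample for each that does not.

Both directions hold.

[⇒] Suppose s ≡ 18 (mod 90); write s = 90j + 18. Since 9 ∣ 90, reducing mod 9 gives s ≡ 18 ≡ 0 (mod 9); since 10 ∣ 90, reducing mod 10 gives s ≡ 18 ≡ 8 (mod 10).

[⇐] Conversely, if s ≡ 0 (mod 9) and s ≡ 8 (mod 10), then by the Chinese remainder theorem s ≡ 18 (mod 90). This is exactly s ≡ 18 (mod 90).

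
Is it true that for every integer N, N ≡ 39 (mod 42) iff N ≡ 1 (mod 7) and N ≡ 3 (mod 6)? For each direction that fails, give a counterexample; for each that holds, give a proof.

(→) This fails: N = 39 gives 39 ≡ 39 (mod 42) but 39 ≡ 4 (mod 7), so the conjunction on the right does not hold.

(←) This fails: N = 15 satisfies both congruences on the right (15 ≡ 1 mod 7 and 15 ≡ 3 mod 6) yet 15 ≡ 15 (mod 42), not 39.

Neither direction holds.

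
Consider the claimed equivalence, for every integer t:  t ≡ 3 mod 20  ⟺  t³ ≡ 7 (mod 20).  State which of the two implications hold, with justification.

Both directions hold; the statement is true.

[⇒] Suppose t ≡ 3 mod 20. Write t = 20j + 3. Then (20j + 3)³ = 8000j³ + 3600j² + 540j + 27 = 20(400j³ + 180j² + 27j + 1) + 7, so t³ ≡ 7 (mod 20).

[⇐] Conversely, suppose t³ ≡ 7 (mod 20). The only residue r in {0, …, 19} with r³ ≡ 7 (mod 20) is r = 3, so t ≡ 3 (mod 20).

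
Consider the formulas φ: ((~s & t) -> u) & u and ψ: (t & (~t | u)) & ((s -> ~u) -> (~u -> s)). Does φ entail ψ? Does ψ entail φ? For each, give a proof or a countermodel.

[⇒] This fails. Under t = F, s = F, u = T, the left side is true but the right side is false.

[⇐] Assume the antecedent. If t is true, the antecedent forces (t = T, s = F, u = T) or (t = T, s = T, u = T), and ((~s & t) -> u) & u holds there. If t is false, the antecedent cannot hold. Either way ((~s & t) -> u) & u holds.

Not equivalent: only (⇐) holds.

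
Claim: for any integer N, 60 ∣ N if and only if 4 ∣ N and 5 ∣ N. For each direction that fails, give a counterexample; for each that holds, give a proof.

(→) If 60 ∣ N, write N = 60q. Since 60 = 15·4, N = 4·(15q), so 4 ∣ N; and since 60 = 12·5, N = 5·(12q), so 5 ∣ N.

(←) This fails: take N = 20. Both 4 ∣ 20 and 5 ∣ 20, yet 20 is not a multiple of 60 (since 20 = 0·60 + 20), so 60 ∤ 20.

Not equivalent: only (⇒) holds.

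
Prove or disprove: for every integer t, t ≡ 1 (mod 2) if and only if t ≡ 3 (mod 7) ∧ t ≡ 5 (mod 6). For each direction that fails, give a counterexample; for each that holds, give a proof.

(→) This fails: t = 1 gives 1 ≡ 1 (mod 2) but 1 ≡ 1 (mod 7), so the conjunction on the right does not hold.

(←) Conversely, if t ≡ 3 (mod 7) and t ≡ 5 (mod 6), then by the Chinese remainder theorem t ≡ 17 (mod 42). Since 17 ≡ 1 (mod 2) and 2 ∣ 42, we get t ≡ 1 (mod 2).

Only the converse holds.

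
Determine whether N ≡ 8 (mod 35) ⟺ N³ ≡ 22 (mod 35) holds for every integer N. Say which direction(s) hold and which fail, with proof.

Not equivalent: only (⇒) holds.

(→) Suppose N ≡ 8 (mod 35). Write N = 35j + 8. Then (35j + 8)³ = 42875j³ + 29400j² + 6720j + 512 = 35(1225j³ + 840j² + 192j + 14) + 22, so N³ ≡ 22 (mod 35).

(←) This fails: take N = 18. Then 18³ = 5832 ≡ 22 (mod 35), yet 18 ≡ 18 (mod 35), not 8.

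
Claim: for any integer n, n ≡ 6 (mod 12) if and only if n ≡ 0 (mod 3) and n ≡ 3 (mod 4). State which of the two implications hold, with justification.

Neither implication holds.

(⟹) This fails: n = 6 gives 6 ≡ 6 (mod 12) but 6 ≡ 2 (mod 4), so the conjunction on the right does not hold.

(⟸) This fails: n = 3 satisfies both congruences on the right (3 ≡ 0 mod 3 and 3 ≡ 3 mod 4) yet 3 ≡ 3 (mod 12), not 6.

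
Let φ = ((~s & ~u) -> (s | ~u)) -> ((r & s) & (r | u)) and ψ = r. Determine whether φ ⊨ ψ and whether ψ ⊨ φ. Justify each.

The forward direction holds; the converse fails.

(→) Assume the antecedent. If s is true, the antecedent forces (s = T, u = F, r = T) or (s = T, u = T, r = T), and r holds there. If s is false, the antecedent cannot hold. Either way r holds.

(←) This fails. Under s = F, u = F, r = T, the left side is false but the right side is true.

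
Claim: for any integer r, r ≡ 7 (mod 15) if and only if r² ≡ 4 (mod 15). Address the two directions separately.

Only the forward direction holds.

(⟹) Suppose r ≡ 7 (mod 15). Write r = 15j + 7. Then (15j + 7)² = 225j² + 210j + 49 = 15(15j² + 14j + 3) + 4, so r² ≡ 4 (mod 15).

(⟸) This fails: take r = 2. Then 2² = 4 ≡ 4 (mod 15), yet 2 ≡ 2 (mod 15), not 7.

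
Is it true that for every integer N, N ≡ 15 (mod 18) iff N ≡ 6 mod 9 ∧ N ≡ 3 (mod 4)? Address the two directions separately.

Forward direction. This fails: N = 33 gives 33 ≡ 15 (mod 18) but 33 ≡ 1 (mod 4), so the conjunction on the right does not hold.

Converse. If N ≡ 6 (mod 9) and N ≡ 3 (mod 4), then by the Chinese remainder theorem N ≡ 15 (mod 36). Since 15 ≡ 15 (mod 18) and 18 ∣ 36, we get N ≡ 15 (mod 18).

The forward direction fails; the converse holds.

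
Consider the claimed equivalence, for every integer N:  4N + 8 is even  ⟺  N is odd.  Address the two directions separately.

(⇒) fails; (⇐) holds.

(⟹) This fails: take N = 4. Then 4N + 8 = 24, which is even, yet N = 4 is even, not odd.

(⟸) Suppose N is odd. Since 4 is even, 4N is even for every N, so 4N + 8 has the same parity as 8, which is even. Hence 4N + 8 is even.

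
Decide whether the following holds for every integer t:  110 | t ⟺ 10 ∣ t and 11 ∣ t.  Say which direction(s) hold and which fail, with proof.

[⇐] Suppose 10 ∣ t and 11 ∣ t. Any common multiple of 10 and 11 is a multiple of their lcm; here gcd(10, 11) = 1, so lcm(10, 11) = 10·11 = 110, so 110 ∣ t.

[⇒] If 110 ∣ t, write t = 110q. Since 110 = 11·10, t = 10·(11q), so 10 ∣ t; and since 110 = 10·11, t = 11·(10q), so 11 ∣ t.

The biconditional holds.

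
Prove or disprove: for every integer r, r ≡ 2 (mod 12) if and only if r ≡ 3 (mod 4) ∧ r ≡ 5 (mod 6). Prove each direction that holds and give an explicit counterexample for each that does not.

Both directions fail.

(→) This fails: r = 2 gives 2 ≡ 2 (mod 12) but 2 ≡ 2 (mod 4), so the conjunction on the right does not hold.

(←) This fails: r = 11 satisfies both congruences on the right (11 ≡ 3 mod 4 and 11 ≡ 5 mod 6) yet 11 ≡ 11 (mod 12), not 2.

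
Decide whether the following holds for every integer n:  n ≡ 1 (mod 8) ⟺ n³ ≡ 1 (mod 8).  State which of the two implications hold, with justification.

(⇒) Suppose n ≡ 1 (mod 8). Write n = 8j + 1. Then (8j + 1)³ = 512j³ + 192j² + 24j + 1 = 8(64j³ + 24j² + 3j) + 1, so n³ ≡ 1 (mod 8).

(⇐) Conversely, suppose n³ ≡ 1 (mod 8). The only residue r in {0, …, 7} with r³ ≡ 1 (mod 8) is r = 1, so n ≡ 1 (mod 8).

Both directions hold; the statement is true.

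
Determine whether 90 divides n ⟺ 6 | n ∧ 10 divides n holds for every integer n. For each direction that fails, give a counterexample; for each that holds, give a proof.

The forward direction holds; the converse fails.

(⇒) If 90 ∣ n, write n = 90q. Since 90 = 15·6, n = 6·(15q), so 6 ∣ n; and since 90 = 9·10, n = 10·(9q), so 10 ∣ n.

(⇐) This fails: take n = 30. Both 6 ∣ 30 and 10 ∣ 30, yet 30 is not a multiple of 90 (since 30 = 0·90 + 30), so 90 ∤ 30.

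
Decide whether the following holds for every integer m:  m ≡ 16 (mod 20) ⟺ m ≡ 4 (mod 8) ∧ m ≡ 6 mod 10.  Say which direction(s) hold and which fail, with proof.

Only the converse holds.

(⇐) If m ≡ 4 (mod 8) and m ≡ 6 (mod 10), then by the Chinese remainder theorem m ≡ 36 (mod 40). Since 36 ≡ 16 (mod 20) and 20 ∣ 40, we get m ≡ 16 (mod 20).

(⇒) This fails: m = 16 gives 16 ≡ 16 (mod 20) but 16 ≡ 0 (mod 8), so the conjunction on the right does not hold.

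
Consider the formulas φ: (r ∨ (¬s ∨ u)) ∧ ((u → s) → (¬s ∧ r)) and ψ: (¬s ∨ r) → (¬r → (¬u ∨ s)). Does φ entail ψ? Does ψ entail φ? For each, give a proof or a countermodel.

(⇒) This fails. Under s = F, u = T, r = F, the left side is true but the right side is false.

(⇐) This fails. Under s = F, u = F, r = F, the left side is false but the right side is true.

(⇒) fails and (⇐) fails.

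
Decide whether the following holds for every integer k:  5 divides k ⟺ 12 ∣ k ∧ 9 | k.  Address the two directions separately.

(→) This fails: take k = 5. Certainly 5 ∣ 5, but 12 ∤ 5.

(←) This fails: take k = 36. Both 12 ∣ 36 and 9 ∣ 36, yet 36 is not a multiple of 5 (since 36 = 7·5 + 1), so 5 ∤ 36.

Neither direction holds.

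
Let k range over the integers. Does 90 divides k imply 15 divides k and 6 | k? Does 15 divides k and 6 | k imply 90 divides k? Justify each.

(⟹) If 90 ∣ k, write k = 90q. Since 90 = 6·15, k = 15·(6q), so 15 ∣ k; and since 90 = 15·6, k = 6·(15q), so 6 ∣ k.

(⟸) This fails: take k = 30. Both 15 ∣ 30 and 6 ∣ 30, yet 30 is not a multiple of 90 (since 30 = 0·90 + 30), so 90 ∤ 30.

The forward direction holds; the converse fails.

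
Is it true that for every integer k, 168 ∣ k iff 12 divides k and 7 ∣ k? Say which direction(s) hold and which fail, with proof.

The forward direction holds; the converse fails.

(←) This fails: take k = 84. Both 12 ∣ 84 and 7 ∣ 84, yet 84 is not a multiple of 168 (since 84 = 0·168 + 84), so 168 ∤ 84.

(→) If 168 ∣ k, write k = 168q. Since 168 = 14·12, k = 12·(14q), so 12 ∣ k; and since 168 = 24·7, k = 7·(24q), so 7 ∣ k.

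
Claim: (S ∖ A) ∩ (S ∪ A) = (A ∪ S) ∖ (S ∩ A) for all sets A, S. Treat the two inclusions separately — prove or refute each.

The sets are not equal: only the forward inclusion holds.

Reverse inclusion. This inclusion fails. Take A = {1}, S = ∅; then 1 ∈ (A ∪ S) ∖ (S ∩ A) but 1 ∉ (S ∖ A) ∩ (S ∪ A).

Forward inclusion. Let x ∈ (S ∖ A) ∩ (S ∪ A). Then x ∈ S and x ∉ A, from which x ∈ (A ∪ S) ∖ (S ∩ A).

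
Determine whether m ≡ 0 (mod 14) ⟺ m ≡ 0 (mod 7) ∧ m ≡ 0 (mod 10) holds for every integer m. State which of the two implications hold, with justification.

Only the converse holds.

Converse. If m ≡ 0 (mod 7) and m ≡ 0 (mod 10), then by the Chinese remainder theorem m ≡ 0 (mod 70). Since 0 ≡ 0 (mod 14) and 14 ∣ 70, we get m ≡ 0 (mod 14).

Forward direction. This fails: m = 42 gives 42 ≡ 0 (mod 14) but 42 ≡ 2 (mod 10), so the conjunction on the right does not hold.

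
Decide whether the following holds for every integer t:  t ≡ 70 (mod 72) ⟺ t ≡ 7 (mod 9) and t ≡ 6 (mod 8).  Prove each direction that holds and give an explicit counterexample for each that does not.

(→) Suppose t ≡ 70 (mod 72); write t = 72j + 70. Since 9 ∣ 72, reducing mod 9 gives t ≡ 70 ≡ 7 (mod 9); since 8 ∣ 72, reducing mod 8 gives t ≡ 70 ≡ 6 (mod 8).

(←) Conversely, if t ≡ 7 (mod 9) and t ≡ 6 (mod 8), then by the Chinese remainder theorem t ≡ 70 (mod 72). This is exactly t ≡ 70 (mod 72).

Both directions hold; the statement is true.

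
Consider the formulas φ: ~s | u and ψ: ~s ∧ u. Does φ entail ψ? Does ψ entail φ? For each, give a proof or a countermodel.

(⇒) fails; (⇐) holds.

(⟹) This fails. Under s = F, u = F, the left side is true but the right side is false.

(⟸) Assume the antecedent. If s is true, the antecedent cannot hold. If s is false, ~s | u reduces to true regardless of the other variables. Either way ~s | u holds.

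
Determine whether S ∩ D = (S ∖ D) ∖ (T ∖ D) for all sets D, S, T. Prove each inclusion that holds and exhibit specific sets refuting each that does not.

Both inclusions fail.

(⟹) This inclusion fails. Take D = {1}, S = {1}, T = ∅; then 1 ∈ S ∩ D but 1 ∉ (S ∖ D) ∖ (T ∖ D).

(⟸) This inclusion fails. Take D = ∅, S = {1}, T = ∅; then 1 ∈ (S ∖ D) ∖ (T ∖ D) but 1 ∉ S ∩ D.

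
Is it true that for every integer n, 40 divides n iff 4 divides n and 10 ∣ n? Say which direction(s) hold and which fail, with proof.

Only the forward direction holds.

[⇒] If 40 ∣ n, write n = 40q. Since 40 = 10·4, n = 4·(10q), so 4 ∣ n; and since 40 = 4·10, n = 10·(4q), so 10 ∣ n.

[⇐] This fails: take n = 20. Both 4 ∣ 20 and 10 ∣ 20, yet 20 is not a multiple of 40 (since 20 = 0·40 + 20), so 40 ∤ 20.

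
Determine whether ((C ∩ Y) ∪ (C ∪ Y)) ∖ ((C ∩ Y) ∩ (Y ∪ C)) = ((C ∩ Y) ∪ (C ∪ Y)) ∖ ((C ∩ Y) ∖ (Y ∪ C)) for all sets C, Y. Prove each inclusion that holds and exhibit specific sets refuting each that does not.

(⊆) Let x ∈ ((C ∩ Y) ∪ (C ∪ Y)) ∖ ((C ∩ Y) ∩ (Y ∪ C)). Then either x ∈ C and x ∉ Y; or x ∈ Y and x ∉ C. In each case x ∈ ((C ∩ Y) ∪ (C ∪ Y)) ∖ ((C ∩ Y) ∖ (Y ∪ C)), so ((C ∩ Y) ∪ (C ∪ Y)) ∖ ((C ∩ Y) ∩ (Y ∪ C)) ⊆ ((C ∩ Y) ∪ (C ∪ Y)) ∖ ((C ∩ Y) ∖ (Y ∪ C)).

(⊇) This inclusion fails. Take C = {1}, Y = {1}; then 1 ∈ ((C ∩ Y) ∪ (C ∪ Y)) ∖ ((C ∩ Y) ∖ (Y ∪ C)) but 1 ∉ ((C ∩ Y) ∪ (C ∪ Y)) ∖ ((C ∩ Y) ∩ (Y ∪ C)).

(⊆) holds; (⊇) fails.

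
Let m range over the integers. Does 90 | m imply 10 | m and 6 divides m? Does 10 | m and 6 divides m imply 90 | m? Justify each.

[⇒] If 90 ∣ m, write m = 90q. Since 90 = 9·10, m = 10·(9q), so 10 ∣ m; and since 90 = 15·6, m = 6·(15q), so 6 ∣ m.

[⇐] This fails: take m = 30. Both 10 ∣ 30 and 6 ∣ 30, yet 30 is not a multiple of 90 (since 30 = 0·90 + 30), so 90 ∤ 30.

Only the forward direction holds.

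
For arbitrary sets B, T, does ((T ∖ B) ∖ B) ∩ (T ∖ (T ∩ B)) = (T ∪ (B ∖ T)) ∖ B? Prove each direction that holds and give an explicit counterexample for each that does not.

The two sets are equal.

(⟸) Let x ∈ (T ∪ (B ∖ T)) ∖ B. Then x ∈ T and x ∉ B, from which x ∈ ((T ∖ B) ∖ B) ∩ (T ∖ (T ∩ B)).

(⟹) Let x ∈ ((T ∖ B) ∖ B) ∩ (T ∖ (T ∩ B)). Then x ∈ T and x ∉ B, from which x ∈ (T ∪ (B ∖ T)) ∖ B.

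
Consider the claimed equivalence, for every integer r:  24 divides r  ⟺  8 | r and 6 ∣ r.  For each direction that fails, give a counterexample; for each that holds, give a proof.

Equivalent; both directions hold.

(⇐) Suppose 8 ∣ r and 6 ∣ r. Any common multiple of 8 and 6 is a multiple of their lcm; here lcm(8, 6) = 8·6/gcd(8, 6) = 48/2 = 24, so 24 ∣ r.

(⇒) If 24 ∣ r, write r = 24q. Since 24 = 3·8, r = 8·(3q), so 8 ∣ r; and since 24 = 4·6, r = 6·(4q), so 6 ∣ r.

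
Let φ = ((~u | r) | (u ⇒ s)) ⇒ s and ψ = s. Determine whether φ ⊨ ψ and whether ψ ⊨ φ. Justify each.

(⇒) fails; (⇐) holds.

(→) This fails. Under s = F, u = T, r = F, the left side is true but the right side is false.

(←) Assume the antecedent. If s is true, ((~u | r) | (u ⇒ s)) ⇒ s reduces to true regardless of the other variables. If s is false, the antecedent cannot hold. Either way ((~u | r) | (u ⇒ s)) ⇒ s holds.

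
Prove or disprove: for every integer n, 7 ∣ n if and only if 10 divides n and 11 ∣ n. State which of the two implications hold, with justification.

(⟹) This fails: take n = 7. Certainly 7 ∣ 7, but 10 ∤ 7.

(⟸) This fails: take n = 110. Both 10 ∣ 110 and 11 ∣ 110, yet 110 is not a multiple of 7 (since 110 = 15·7 + 5), so 7 ∤ 110.

Neither direction holds.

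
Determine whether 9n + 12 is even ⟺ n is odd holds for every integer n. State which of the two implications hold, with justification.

Both directions fail.

(⇒) This fails: n = 2 gives 9n + 12 = 30, which is even, but 2 is even, not odd.

(⇐) This also fails: n = 3 is odd, but 9n + 12 = 39 is odd, not even.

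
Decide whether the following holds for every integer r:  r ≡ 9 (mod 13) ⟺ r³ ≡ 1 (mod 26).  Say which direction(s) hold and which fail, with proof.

Both directions fail.

(⇒) This fails: take r = 22. Then 22 ≡ 9 (mod 13), but 22³ = 10648 ≡ 14 (mod 26), not 1.

(⇐) This fails: take r = 1. Then 1³ = 1 ≡ 1 (mod 26), yet 1 ≡ 1 (mod 13), not 9.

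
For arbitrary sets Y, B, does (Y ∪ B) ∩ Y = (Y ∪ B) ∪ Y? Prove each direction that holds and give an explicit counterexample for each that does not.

(⊆) holds; (⊇) fails.

(⊇) This inclusion fails. Take Y = ∅, B = {1}; then 1 ∈ (Y ∪ B) ∪ Y but 1 ∉ (Y ∪ B) ∩ Y.

(⊆) Let x ∈ (Y ∪ B) ∩ Y. Then either x ∈ Y and x ∉ B; or x ∈ Y ∩ B. In each case x ∈ (Y ∪ B) ∪ Y, so (Y ∪ B) ∩ Y ⊆ (Y ∪ B) ∪ Y.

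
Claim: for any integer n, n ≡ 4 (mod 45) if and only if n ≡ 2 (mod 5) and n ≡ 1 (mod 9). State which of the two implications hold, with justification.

Neither direction holds.

(⇒) This fails: n = 4 gives 4 ≡ 4 (mod 45) but 4 ≡ 4 (mod 5), so the conjunction on the right does not hold.

(⇐) This fails: n = 37 satisfies both congruences on the right (37 ≡ 2 mod 5 and 37 ≡ 1 mod 9) yet 37 ≡ 37 (mod 45), not 4.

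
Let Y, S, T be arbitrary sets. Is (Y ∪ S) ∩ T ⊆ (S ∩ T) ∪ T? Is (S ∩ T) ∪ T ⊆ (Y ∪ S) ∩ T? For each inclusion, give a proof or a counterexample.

(⊆) holds; (⊇) fails.

(⊆) Let x ∈ (Y ∪ S) ∩ T. Then either x ∈ Y ∩ T and x ∉ S; or x ∈ S ∩ T and x ∉ Y; or x ∈ Y ∩ S ∩ T. In each case x ∈ (S ∩ T) ∪ T, so (Y ∪ S) ∩ T ⊆ (S ∩ T) ∪ T.

(⊇) This inclusion fails. Take Y = ∅, S = ∅, T = {1}; then 1 ∈ (S ∩ T) ∪ T but 1 ∉ (Y ∪ S) ∩ T.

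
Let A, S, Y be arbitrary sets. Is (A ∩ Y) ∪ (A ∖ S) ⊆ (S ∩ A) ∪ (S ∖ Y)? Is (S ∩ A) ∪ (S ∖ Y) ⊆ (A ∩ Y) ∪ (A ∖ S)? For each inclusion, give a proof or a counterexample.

Both inclusions fail.

Forward inclusion. This inclusion fails. Take A = {1}, S = ∅, Y = ∅; then 1 ∈ (A ∩ Y) ∪ (A ∖ S) but 1 ∉ (S ∩ A) ∪ (S ∖ Y).

Reverse inclusion. This inclusion fails. Take A = ∅, S = {1}, Y = ∅; then 1 ∈ (S ∩ A) ∪ (S ∖ Y) but 1 ∉ (A ∩ Y) ∪ (A ∖ S).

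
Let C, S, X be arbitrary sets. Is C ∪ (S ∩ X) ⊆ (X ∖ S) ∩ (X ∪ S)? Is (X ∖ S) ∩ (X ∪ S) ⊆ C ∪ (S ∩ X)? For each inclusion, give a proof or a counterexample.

(⊆) This inclusion fails. Take C = {1}, S = ∅, X = ∅; then 1 ∈ C ∪ (S ∩ X) but 1 ∉ (X ∖ S) ∩ (X ∪ S).

(⊇) This inclusion fails. Take C = ∅, S = ∅, X = {1}; then 1 ∈ (X ∖ S) ∩ (X ∪ S) but 1 ∉ C ∪ (S ∩ X).

Neither inclusion holds.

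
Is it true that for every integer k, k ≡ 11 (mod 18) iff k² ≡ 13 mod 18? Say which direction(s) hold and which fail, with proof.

Only the forward implication holds.

(⟹) Suppose k ≡ 11 (mod 18). Write k = 18j + 11. Then (18j + 11)² = 324j² + 396j + 121 = 18(18j² + 22j + 6) + 13, so k² ≡ 13 (mod 18).

(⟸) This fails: take k = 7. Then 7² = 49 ≡ 13 (mod 18), yet 7 ≡ 7 (mod 18), not 11.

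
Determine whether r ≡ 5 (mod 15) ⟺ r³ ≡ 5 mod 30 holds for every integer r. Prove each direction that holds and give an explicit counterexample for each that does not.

(⇒) fails; (⇐) holds.

(→) This fails: take r = 20. Then 20 ≡ 5 (mod 15), but 20³ = 8000 ≡ 20 (mod 30), not 5.

(←) Conversely, the residues r modulo 30 with r³ ≡ 5 (mod 30) are exactly {5}, and each is ≡ 5 (mod 15).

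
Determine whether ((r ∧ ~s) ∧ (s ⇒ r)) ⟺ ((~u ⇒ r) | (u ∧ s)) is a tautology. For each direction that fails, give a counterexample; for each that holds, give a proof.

Not equivalent: only (⇒) holds.

(⟹) Assume the antecedent. If s is true, the antecedent cannot hold. If s is false, the antecedent forces (s = F, r = T, u = F) or (s = F, r = T, u = T), and (~u ⇒ r) | (u ∧ s) holds there. Either way (~u ⇒ r) | (u ∧ s) holds.

(⟸) This fails. Under s = T, r = T, u = F, the left side is false but the right side is true.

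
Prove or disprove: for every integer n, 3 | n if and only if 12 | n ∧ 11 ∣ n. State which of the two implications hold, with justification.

Forward direction. This fails: take n = 3. Certainly 3 ∣ 3, but 12 ∤ 3.

Converse. Suppose 12 ∣ n and 11 ∣ n. Any common multiple of 12 and 11 is a multiple of their lcm; here gcd(12, 11) = 1, so lcm(12, 11) = 12·11 = 132, so 132 ∣ n. Since 3 ∣ 132, it follows that 3 ∣ n.

The forward direction fails; the converse holds.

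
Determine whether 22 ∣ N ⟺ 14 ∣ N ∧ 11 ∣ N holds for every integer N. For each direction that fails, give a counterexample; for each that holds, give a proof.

Only the converse holds.

(→) This fails: take N = 22. Certainly 22 ∣ 22, but 14 ∤ 22.

(←) Suppose 14 ∣ N and 11 ∣ N. Any common multiple of 14 and 11 is a multiple of their lcm; here gcd(14, 11) = 1, so lcm(14, 11) = 14·11 = 154, so 154 ∣ N. Since 22 ∣ 154, it follows that 22 ∣ N.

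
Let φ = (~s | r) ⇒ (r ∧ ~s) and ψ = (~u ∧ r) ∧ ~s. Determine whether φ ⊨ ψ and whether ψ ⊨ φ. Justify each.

Only the converse holds.

(→) This fails. Under u = T, r = T, s = F, the left side is true but the right side is false.

(←) Assume the antecedent. If u is true, the antecedent cannot hold. If u is false, the antecedent forces (u = F, r = T, s = F), and (~s | r) ⇒ (r ∧ ~s) holds there. Either way (~s | r) ⇒ (r ∧ ~s) holds.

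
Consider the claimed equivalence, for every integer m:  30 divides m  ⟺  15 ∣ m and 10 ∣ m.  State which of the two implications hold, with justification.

Both directions hold; the statement is true.

(⇒) If 30 ∣ m, write m = 30q. Since 30 = 2·15, m = 15·(2q), so 15 ∣ m; and since 30 = 3·10, m = 10·(3q), so 10 ∣ m.

(⇐) Suppose 15 ∣ m and 10 ∣ m. Any common multiple of 15 and 10 is a multiple of their lcm; here lcm(15, 10) = 15·10/gcd(15, 10) = 150/5 = 30, so 30 ∣ m.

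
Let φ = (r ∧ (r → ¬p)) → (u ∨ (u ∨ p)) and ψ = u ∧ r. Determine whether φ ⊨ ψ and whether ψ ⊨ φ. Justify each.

[⇒] This fails. Under u = F, r = F, p = F, the left side is true but the right side is false.

[⇐] Assume the antecedent. If u is true, (r ∧ (r → ¬p)) → (u ∨ (u ∨ p)) reduces to true regardless of the other variables. If u is false, the antecedent cannot hold. Either way (r ∧ (r → ¬p)) → (u ∨ (u ∨ p)) holds.

Only the reverse direction holds.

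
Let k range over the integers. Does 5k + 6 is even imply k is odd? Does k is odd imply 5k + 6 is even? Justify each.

(→) This fails: k = 4 gives 5k + 6 = 26, which is even, but 4 is even, not odd.

(←) This also fails: k = 3 is odd, but 5k + 6 = 21 is odd, not even.

(⇒) fails and (⇐) fails.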